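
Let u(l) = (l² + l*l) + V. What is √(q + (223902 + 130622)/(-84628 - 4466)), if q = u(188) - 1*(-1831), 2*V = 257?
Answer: √576625441422054/89094 ≈ 269.52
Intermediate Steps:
V = 257/2 (V = (½)*257 = 257/2 ≈ 128.50)
u(l) = 257/2 + 2*l² (u(l) = (l² + l*l) + 257/2 = (l² + l²) + 257/2 = 2*l² + 257/2 = 257/2 + 2*l²)
q = 145295/2 (q = (257/2 + 2*188²) - 1*(-1831) = (257/2 + 2*35344) + 1831 = (257/2 + 70688) + 1831 = 141633/2 + 1831 = 145295/2 ≈ 72648.)
√(q + (223902 + 130622)/(-84628 - 4466)) = √(145295/2 + (223902 + 130622)/(-84628 - 4466)) = √(145295/2 + 354524/(-89094)) = √(145295/2 + 354524*(-1/89094)) = √(145295/2 - 177262/44547) = √(6472101841/89094) = √576625441422054/89094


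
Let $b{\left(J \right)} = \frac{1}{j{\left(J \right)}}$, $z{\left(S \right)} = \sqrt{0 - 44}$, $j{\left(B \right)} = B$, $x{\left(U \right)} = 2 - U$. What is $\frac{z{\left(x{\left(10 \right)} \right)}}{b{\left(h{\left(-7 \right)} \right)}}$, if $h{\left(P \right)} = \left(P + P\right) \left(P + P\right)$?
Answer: $392 i \sqrt{11} \approx 1300.1 i$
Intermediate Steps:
$z{\left(S \right)} = 2 i \sqrt{11}$ ($z{\left(S \right)} = \sqrt{-44} = 2 i \sqrt{11}$)
$h{\left(P \right)} = 4 P^{2}$ ($h{\left(P \right)} = 2 P 2 P = 4 P^{2}$)
$b{\left(J \right)} = \frac{1}{J}$
$\frac{z{\left(x{\left(10 \right)} \right)}}{b{\left(h{\left(-7 \right)} \right)}} = \frac{2 i \sqrt{11}}{\frac{1}{4 \left(-7\right)^{2}}} = \frac{2 i \sqrt{11}}{\frac{1}{4 \cdot 49}} = \frac{2 i \sqrt{11}}{\frac{1}{196}} = 2 i \sqrt{11} \frac{1}{\frac{1}{196}} = 2 i \sqrt{11} \cdot 196 = 392 i \sqrt{11}$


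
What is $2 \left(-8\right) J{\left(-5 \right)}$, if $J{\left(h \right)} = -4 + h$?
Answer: $144$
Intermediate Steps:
$2 \left(-8\right) J{\left(-5 \right)} = 2 \left(-8\right) \left(-4 - 5\right) = \left(-16\right) \left(-9\right) = 144$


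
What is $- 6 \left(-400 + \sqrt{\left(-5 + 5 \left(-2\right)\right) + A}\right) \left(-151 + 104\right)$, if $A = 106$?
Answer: $-112800 + 282 \sqrt{91} \approx -1.1011 \cdot 10^{5}$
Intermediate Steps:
$- 6 \left(-400 + \sqrt{\left(-5 + 5 \left(-2\right)\right) + A}\right) \left(-151 + 104\right) = - 6 \left(-400 + \sqrt{\left(-5 + 5 \left(-2\right)\right) + 106}\right) \left(-151 + 104\right) = - 6 \left(-400 + \sqrt{\left(-5 - 10\right) + 106}\right) \left(-47\right) = - 6 \left(-400 + \sqrt{-15 + 106}\right) \left(-47\right) = - 6 \left(-400 + \sqrt{91}\right) \left(-47\right) = - 6 \left(18800 - 47 \sqrt{91}\right) = -112800 + 282 \sqrt{91}$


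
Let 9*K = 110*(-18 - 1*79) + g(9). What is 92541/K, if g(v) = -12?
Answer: -7641/98 ≈ -77.969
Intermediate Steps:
K = -10682/9 (K = (110*(-18 - 1*79) - 12)/9 = (110*(-18 - 79) - 12)/9 = (110*(-97) - 12)/9 = (-10670 - 12)/9 = (⅑)*(-10682) = -10682/9 ≈ -1186.9)
92541/K = 92541/(-10682/9) = 92541*(-9/10682) = -7641/98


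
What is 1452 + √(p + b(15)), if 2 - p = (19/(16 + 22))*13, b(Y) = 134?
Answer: 1452 + √518/2 ≈ 1463.4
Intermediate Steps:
p = -9/2 (p = 2 - 19/(16 + 22)*13 = 2 - 19/38*13 = 2 - 19*(1/38)*13 = 2 - 13/2 = -9/2 ≈ -4.5000)
1452 + √(p + b(15)) = 1452 + √(-9/2 + 134) = 1452 + √(259/2) = 1452 + √518/2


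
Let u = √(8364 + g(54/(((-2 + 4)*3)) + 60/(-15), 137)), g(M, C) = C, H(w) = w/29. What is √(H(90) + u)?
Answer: √(2610 + 841*√8501)/29 ≈ 9.7624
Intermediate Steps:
H(w) = w/29 (H(w) = w*(1/29) = w/29)
u = √8501 (u = √(8364 + 137) = √8501 ≈ 92.201)
√(H(90) + u) = √((1/29)*90 + √8501) = √(90/29 + √8501)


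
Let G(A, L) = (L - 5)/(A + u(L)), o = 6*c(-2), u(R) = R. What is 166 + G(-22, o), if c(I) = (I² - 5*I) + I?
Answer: 8367/50 ≈ 167.34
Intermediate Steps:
c(I) = I² - 4*I
o = 72 (o = 6*(-2*(-4 - 2)) = 6*(-2*(-6)) = 6*12 = 72)
G(A, L) = (-5 + L)/(A + L) (G(A, L) = (L - 5)/(A + L) = (-5 + L)/(A + L))
166 + G(-22, o) = 166 + (-5 + 72)/(-22 + 72) = 166 + 67/50 = 8367/50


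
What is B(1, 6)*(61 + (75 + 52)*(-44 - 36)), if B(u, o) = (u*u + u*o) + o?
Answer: -131287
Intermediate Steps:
B(u, o) = o + u² + o*u (B(u, o) = (u² + o*u) + o = o + u² + o*u)
B(1, 6)*(61 + (75 + 52)*(-44 - 36)) = (6 + 1² + 6*1)*(61 + (75 + 52)*(-44 - 36)) = (6 + 1 + 6)*(61 + 127*(-80)) = 13*(61 - 10160) = 13*(-10099) = -131287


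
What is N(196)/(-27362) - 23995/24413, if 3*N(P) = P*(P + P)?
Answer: -1922676593/1001982759 ≈ -1.9189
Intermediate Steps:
N(P) = 2*P²/3 (N(P) = (P*(P + P))/3 = (P*(2*P))/3 = (2*P²)/3 = 2*P²/3)
N(196)/(-27362) - 23995/24413 = ((⅔)*196²)/(-27362) - 23995/24413 = ((⅔)*38416)*(-1/27362) - 23995*1/24413 = (76832/3)*(-1/27362) - 23995/24413 = -38416/41043 - 23995/24413 = -1922676593/1001982759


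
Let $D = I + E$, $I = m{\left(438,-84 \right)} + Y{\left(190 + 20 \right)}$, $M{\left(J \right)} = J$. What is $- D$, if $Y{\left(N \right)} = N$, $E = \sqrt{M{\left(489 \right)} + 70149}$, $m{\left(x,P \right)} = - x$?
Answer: $228 - \sqrt{70638} \approx -37.778$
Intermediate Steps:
$E = \sqrt{70638}$ ($E = \sqrt{489 + 70149} = \sqrt{70638} \approx 265.78$)
$I = -228$ ($I = \left(-1\right) 438 + \left(190 + 20\right) = -438 + 210 = -228$)
$D = -228 + \sqrt{70638} \approx 37.778$
$- D = - (-228 + \sqrt{70638}) = 228 - \sqrt{70638}$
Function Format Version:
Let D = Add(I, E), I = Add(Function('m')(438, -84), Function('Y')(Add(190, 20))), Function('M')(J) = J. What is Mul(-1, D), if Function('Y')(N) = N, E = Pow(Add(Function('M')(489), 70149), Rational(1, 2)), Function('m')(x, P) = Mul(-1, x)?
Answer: Add(228, Mul(-1, Pow(70638, Rational(1, 2)))) ≈ -37.778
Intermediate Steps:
E = Pow(70638, Rational(1, 2)) (E = Pow(Add(489, 70149), Rational(1, 2)) = Pow(70638, Rational(1, 2)) ≈ 265.78)
I = -228 (I = Add(Mul(-1, 438), Add(190, 20)) = Add(-438, 210) = -228)
D = Add(-228, Pow(70638, Rational(1, 2))) ≈ 37.778
Mul(-1, D) = Mul(-1, Add(-228, Pow(70638, Rational(1, 2)))) = Add(228, Mul(-1, Pow(70638, Rational(1, 2))))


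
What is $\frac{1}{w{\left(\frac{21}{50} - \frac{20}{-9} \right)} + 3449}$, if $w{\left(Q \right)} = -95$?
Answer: $\frac{1}{3354} \approx 0.00029815$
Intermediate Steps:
$\frac{1}{w{\left(\frac{21}{50} - \frac{20}{-9} \right)} + 3449} = \frac{1}{-95 + 3449} = \frac{1}{3354}$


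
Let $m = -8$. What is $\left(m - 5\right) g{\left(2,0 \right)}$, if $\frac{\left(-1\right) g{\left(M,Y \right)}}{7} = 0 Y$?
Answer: $0$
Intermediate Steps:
$g{\left(M,Y \right)} = 0$ ($g{\left(M,Y \right)} = - 7 \cdot 0 Y = \left(-7\right) 0 = 0$)
$\left(m - 5\right) g{\left(2,0 \right)} = \left(-8 - 5\right) 0 = \left(-13\right) 0 = 0$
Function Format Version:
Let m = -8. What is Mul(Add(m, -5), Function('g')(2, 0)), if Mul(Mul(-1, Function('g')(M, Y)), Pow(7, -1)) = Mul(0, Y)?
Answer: 0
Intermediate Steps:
Function('g')(M, Y) = 0 (Function('g')(M, Y) = Mul(-7, Mul(0, Y)) = Mul(-7, 0) = 0)
Mul(Add(m, -5), Function('g')(2, 0)) = Mul(Add(-8, -5), 0) = Mul(-13, 0) = 0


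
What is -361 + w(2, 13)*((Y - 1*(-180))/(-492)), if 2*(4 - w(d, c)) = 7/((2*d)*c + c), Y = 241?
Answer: -7768511/21320 ≈ -364.38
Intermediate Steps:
w(d, c) = 4 - 7/(2*(c + 2*c*d)) (w(d, c) = 4 - 7/(2*((2*d)*c + c)) = 4 - 7/(2*(2*c*d + c)) = 4 - 7/(2*(c + 2*c*d)))
-361 + w(2, 13)*((Y - 1*(-180))/(-492)) = -361 + ((½)*(-7 + 8*13 + 16*13*2)/(13*(1 + 2*2)))*((241 - 1*(-180))/(-492)) = -361 + ((½)*(1/13)*(-7 + 104 + 416)/(1 + 4))*((241 + 180)*(-1/492)) = -361 + ((½)*(1/13)*513/5)*(421*(-1/492)) = -361 + ((½)*(1/13)*(⅕)*513)*(-421/492) = -361 + (513/130)*(-421/492) = -361 - 71991/21320 = -7768511/21320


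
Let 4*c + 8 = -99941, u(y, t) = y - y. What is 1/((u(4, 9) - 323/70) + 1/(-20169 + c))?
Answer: -2528750/11668431 ≈ -0.21672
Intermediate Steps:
u(y, t) = 0
c = -99949/4 (c = -2 + (¼)*(-99941) = -2 - 99941/4 = -99949/4 ≈ -24987.)
1/((u(4, 9) - 323/70) + 1/(-20169 + c)) = 1/((0 - 323/70) + 1/(-20169 - 99949/4)) = 1/((0 - 323/70) + 1/(-180625/4)) = 1/((0 - 17*19/70) - 4/180625) = 1/((0 - 323/70) - 4/180625) = 1/(-323/70 - 4/180625) = 1/(-11668431/2528750) = -2528750/11668431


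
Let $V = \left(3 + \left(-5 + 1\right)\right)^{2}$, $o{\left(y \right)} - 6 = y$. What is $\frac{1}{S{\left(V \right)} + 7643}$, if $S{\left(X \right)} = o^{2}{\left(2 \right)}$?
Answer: $\frac{1}{7707} \approx 0.00012975$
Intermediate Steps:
$o{\left(y \right)} = 6 + y$
$V = 1$ ($V = \left(3 - 4\right)^{2} = \left(-1\right)^{2} = 1$)
$S{\left(X \right)} = 64$ ($S{\left(X \right)} = \left(6 + 2\right)^{2} = 8^{2} = 64$)
$\frac{1}{S{\left(V \right)} + 7643} = \frac{1}{64 + 7643} = \frac{1}{7707}$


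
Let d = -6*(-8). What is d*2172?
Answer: 104256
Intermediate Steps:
d = 48
d*2172 = 48*2172 = 104256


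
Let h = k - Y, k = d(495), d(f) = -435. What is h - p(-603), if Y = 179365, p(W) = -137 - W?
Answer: -180266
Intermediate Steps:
k = -435
h = -179800 (h = -435 - 1*179365 = -435 - 179365 = -179800)
h - p(-603) = -179800 - (-137 - 1*(-603)) = -179800 - (-137 + 603) = -179800 - 1*466 = -179800 - 466 = -180266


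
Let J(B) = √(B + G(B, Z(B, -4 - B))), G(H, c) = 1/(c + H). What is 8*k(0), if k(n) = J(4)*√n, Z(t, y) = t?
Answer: 0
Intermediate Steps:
G(H, c) = 1/(H + c)
J(B) = √(B + 1/(2*B)) (J(B) = √(B + 1/(B + B)) = √(B + 1/(2*B)))
k(n) = √66*√n/4 (k(n) = (√(2/4 + 4*4)/2)*√n = (√(2*(¼) + 16)/2)*√n = (√(½ + 16)/2)*√n = (√(33/2)/2)*√n = ((√66/2)/2)*√n = (√66/4)*√n = √66*√n/4)
8*k(0) = 8*(√66*√0/4) = 8*((¼)*√66*0) = 8*0 = 0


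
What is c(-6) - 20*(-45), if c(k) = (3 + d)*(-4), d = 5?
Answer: 868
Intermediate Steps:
c(k) = -32 (c(k) = (3 + 5)*(-4) = 8*(-4) = -32)
c(-6) - 20*(-45) = -32 - 20*(-45) = -32 + 900 = 868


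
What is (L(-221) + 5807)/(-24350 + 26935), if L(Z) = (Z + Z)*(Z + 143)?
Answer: 40283/2585 ≈ 15.583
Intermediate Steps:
L(Z) = 2*Z*(143 + Z) (L(Z) = (2*Z)*(143 + Z) = 2*Z*(143 + Z))
(L(-221) + 5807)/(-24350 + 26935) = (2*(-221)*(143 - 221) + 5807)/(-24350 + 26935) = (2*(-221)*(-78) + 5807)/2585 = (34476 + 5807)*(1/2585) = 40283*(1/2585) = 40283/2585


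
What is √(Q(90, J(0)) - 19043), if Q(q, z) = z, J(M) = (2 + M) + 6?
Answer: 9*I*√235 ≈ 137.97*I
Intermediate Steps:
J(M) = 8 + M
√(Q(90, J(0)) - 19043) = √((8 + 0) - 19043) = √(8 - 19043) = √(-19035) = 9*I*√235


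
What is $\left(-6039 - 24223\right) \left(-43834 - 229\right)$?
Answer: $1333434506$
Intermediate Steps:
$\left(-6039 - 24223\right) \left(-43834 - 229\right) = \left(-30262\right) \left(-44063\right) = 1333434506$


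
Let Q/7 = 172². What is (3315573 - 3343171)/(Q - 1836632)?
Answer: 13799/814772 ≈ 0.016936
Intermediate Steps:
Q = 207088 (Q = 7*172² = 7*29584 = 207088)
(3315573 - 3343171)/(Q - 1836632) = (3315573 - 3343171)/(207088 - 1836632) = -27598/(-1629544) = -27598*(-1/1629544) = 13799/814772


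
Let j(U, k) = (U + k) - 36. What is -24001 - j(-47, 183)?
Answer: -24101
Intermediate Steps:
j(U, k) = -36 + U + k
-24001 - j(-47, 183) = -24001 - (-36 - 47 + 183) = -24001 - 1*100 = -24001 - 100 = -24101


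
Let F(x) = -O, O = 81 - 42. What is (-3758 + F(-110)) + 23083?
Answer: 19286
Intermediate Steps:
O = 39
F(x) = -39 (F(x) = -1*39 = -39)
(-3758 + F(-110)) + 23083 = (-3758 - 39) + 23083 = -3797 + 23083 = 19286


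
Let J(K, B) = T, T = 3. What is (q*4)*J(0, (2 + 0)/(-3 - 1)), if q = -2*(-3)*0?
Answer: 0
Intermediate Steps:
J(K, B) = 3
q = 0 (q = 6*0 = 0)
(q*4)*J(0, (2 + 0)/(-3 - 1)) = (0*4)*3 = 0*3 = 0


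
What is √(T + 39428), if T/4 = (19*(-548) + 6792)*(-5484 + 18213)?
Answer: 2*I*√46069123 ≈ 13575.0*I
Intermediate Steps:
T = -184315920 (T = 4*((19*(-548) + 6792)*(-5484 + 18213)) = 4*((-10412 + 6792)*12729) = 4*(-3620*12729) = 4*(-46078980) = -184315920)
√(T + 39428) = √(-184315920 + 39428) = √(-184276492) = 2*I*√46069123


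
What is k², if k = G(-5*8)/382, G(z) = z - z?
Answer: 0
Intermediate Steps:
G(z) = 0
k = 0 (k = 0/382 = 0*(1/382) = 0)
k² = 0² = 0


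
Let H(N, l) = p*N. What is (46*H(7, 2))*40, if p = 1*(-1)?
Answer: -12880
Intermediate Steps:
p = -1
H(N, l) = -N
(46*H(7, 2))*40 = (46*(-1*7))*40 = (46*(-7))*40 = -322*40 = -12880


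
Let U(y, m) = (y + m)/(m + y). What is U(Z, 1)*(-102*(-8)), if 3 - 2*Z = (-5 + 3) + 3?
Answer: 816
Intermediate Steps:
Z = 1 (Z = 3/2 - ((-5 + 3) + 3)/2 = 3/2 - (-2 + 3)/2 = 3/2 - ½*1 = 3/2 - ½ = 1)
U(y, m) = 1 (U(y, m) = (m + y)/(m + y) = 1)
U(Z, 1)*(-102*(-8)) = 1*(-102*(-8)) = 1*816 = 816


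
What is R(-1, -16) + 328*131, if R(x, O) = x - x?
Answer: 42968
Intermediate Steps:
R(x, O) = 0
R(-1, -16) + 328*131 = 0 + 328*131 = 0 + 42968 = 42968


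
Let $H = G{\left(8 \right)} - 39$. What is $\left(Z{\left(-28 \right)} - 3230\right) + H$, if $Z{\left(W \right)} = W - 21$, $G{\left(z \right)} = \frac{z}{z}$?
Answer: $-3317$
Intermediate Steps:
$G{\left(z \right)} = 1$
$H = -38$ ($H = 1 - 39 = -38$)
$Z{\left(W \right)} = -21 + W$
$\left(Z{\left(-28 \right)} - 3230\right) + H = \left(\left(-21 - 28\right) - 3230\right) - 38 = \left(-49 - 3230\right) - 38 = -3279 - 38 = -3317$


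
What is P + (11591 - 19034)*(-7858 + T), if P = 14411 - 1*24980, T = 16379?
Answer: -63432372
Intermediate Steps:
P = -10569 (P = 14411 - 24980 = -10569)
P + (11591 - 19034)*(-7858 + T) = -10569 + (11591 - 19034)*(-7858 + 16379) = -10569 - 7443*8521 = -10569 - 63421803 = -63432372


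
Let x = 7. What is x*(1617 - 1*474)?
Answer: 8001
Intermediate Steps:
x*(1617 - 1*474) = 7*(1617 - 1*474) = 7*(1617 - 474) = 7*1143 = 8001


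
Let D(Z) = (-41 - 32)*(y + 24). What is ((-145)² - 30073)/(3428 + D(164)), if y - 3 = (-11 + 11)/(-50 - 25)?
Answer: -9048/1457 ≈ -6.2100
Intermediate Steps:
y = 3 (y = 3 + (-11 + 11)/(-50 - 25) = 3 + 0/(-75) = 3 + 0*(-1/75) = 3 + 0 = 3)
D(Z) = -1971 (D(Z) = (-41 - 32)*(3 + 24) = -73*27 = -1971)
((-145)² - 30073)/(3428 + D(164)) = ((-145)² - 30073)/(3428 - 1971) = (21025 - 30073)/1457 = -9048*1/1457 = -9048/1457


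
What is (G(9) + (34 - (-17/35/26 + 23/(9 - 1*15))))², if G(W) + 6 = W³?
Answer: 1078613104969/1863225 ≈ 5.7890e+5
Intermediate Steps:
G(W) = -6 + W³
(G(9) + (34 - (-17/35/26 + 23/(9 - 1*15))))² = ((-6 + 9³) + (34 - (-17/35/26 + 23/(9 - 1*15))))² = ((-6 + 729) + (34 - (-17*1/35*(1/26) + 23/(9 - 15))))² = (723 + (34 - (-17/35*1/26 + 23/(-6))))² = (723 + (34 - (-17/910 + 23*(-⅙))))² = (723 + (34 - (-17/910 - 23/6)))² = (723 + (34 - 1*(-5258/1365)))² = (723 + (34 + 5258/1365))² = (723 + 51668/1365)² = (1038563/1365)² = 1078613104969/1863225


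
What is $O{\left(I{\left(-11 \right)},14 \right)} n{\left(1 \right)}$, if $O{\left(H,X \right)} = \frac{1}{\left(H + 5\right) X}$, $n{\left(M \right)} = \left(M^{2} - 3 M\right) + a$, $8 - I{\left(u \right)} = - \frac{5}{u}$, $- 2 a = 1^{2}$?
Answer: $- \frac{55}{3864} \approx -0.014234$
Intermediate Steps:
$a = - \frac{1}{2}$ ($a = - \frac{1^{2}}{2} = \left(- \frac{1}{2}\right) 1 = - \frac{1}{2} \approx -0.5$)
$I{\left(u \right)} = 8 + \frac{5}{u}$ ($I{\left(u \right)} = 8 - - \frac{5}{u} = 8 + \frac{5}{u}$)
$n{\left(M \right)} = - \frac{1}{2} + M^{2} - 3 M$ ($n{\left(M \right)} = \left(M^{2} - 3 M\right) - \frac{1}{2} = - \frac{1}{2} + M^{2} - 3 M$)
$O{\left(H,X \right)} = \frac{1}{X \left(5 + H\right)}$ ($O{\left(H,X \right)} = \frac{1}{\left(5 + H\right) X} = \frac{1}{X \left(5 + H\right)}$)
$O{\left(I{\left(-11 \right)},14 \right)} n{\left(1 \right)} = \frac{1}{14 \left(5 + \left(8 + \frac{5}{-11}\right)\right)} \left(- \frac{1}{2} + 1^{2} - 3\right) = \frac{1}{14 \left(5 + \left(8 + 5 \left(- \frac{1}{11}\right)\right)\right)} \left(- \frac{1}{2} + 1 - 3\right) = \frac{1}{14 \left(5 + \left(8 - \frac{5}{11}\right)\right)} \left(- \frac{5}{2}\right) = \frac{1}{14 \left(5 + \frac{83}{11}\right)} \left(- \frac{5}{2}\right) = \frac{1}{14 \cdot \frac{138}{11}} \left(- \frac{5}{2}\right) = \frac{1}{14} \cdot \frac{11}{138} \left(- \frac{5}{2}\right) = \frac{11}{1932} \left(- \frac{5}{2}\right) = - \frac{55}{3864}$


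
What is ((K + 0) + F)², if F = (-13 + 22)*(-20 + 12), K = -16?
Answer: 7744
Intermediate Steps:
F = -72 (F = 9*(-8) = -72)
((K + 0) + F)² = ((-16 + 0) - 72)² = (-16 - 72)² = (-88)² = 7744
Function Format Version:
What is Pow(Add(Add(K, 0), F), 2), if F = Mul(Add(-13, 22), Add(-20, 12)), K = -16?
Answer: 7744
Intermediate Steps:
F = -72 (F = Mul(9, -8) = -72)
Pow(Add(Add(K, 0), F), 2) = Pow(Add(Add(-16, 0), -72), 2) = Pow(Add(-16, -72), 2) = Pow(-88, 2) = 7744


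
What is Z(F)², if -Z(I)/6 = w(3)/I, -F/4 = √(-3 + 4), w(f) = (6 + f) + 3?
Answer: 324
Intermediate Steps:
w(f) = 9 + f
F = -4 (F = -4*√(-3 + 4) = -4*√1 = -4*1 = -4)
Z(I) = -72/I (Z(I) = -6*(9 + 3)/I = -72/I)
Z(F)² = (-72/(-4))² = (-72*(-¼))² = 18² = 324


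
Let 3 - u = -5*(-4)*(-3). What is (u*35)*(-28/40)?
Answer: -3087/2 ≈ -1543.5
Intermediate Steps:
u = 63 (u = 3 - (-5*(-4))*(-3) = 3 - 20*(-3) = 3 - 1*(-60) = 3 + 60 = 63)
(u*35)*(-28/40) = (63*35)*(-28/40) = 2205*(-28*1/40) = 2205*(-7/10) = -3087/2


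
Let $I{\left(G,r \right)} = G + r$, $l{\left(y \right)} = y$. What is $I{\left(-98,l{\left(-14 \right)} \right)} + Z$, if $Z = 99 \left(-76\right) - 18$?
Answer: $-7654$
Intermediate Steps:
$Z = -7542$ ($Z = -7524 - 18 = -7542$)
$I{\left(-98,l{\left(-14 \right)} \right)} + Z = \left(-98 - 14\right) - 7542 = -112 - 7542 = -7654$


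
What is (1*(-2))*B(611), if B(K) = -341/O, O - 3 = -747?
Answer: -11/12 ≈ -0.91667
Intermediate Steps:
O = -744 (O = 3 - 747 = -744)
B(K) = 11/24 (B(K) = -341/(-744) = -341*(-1/744) = 11/24)
(1*(-2))*B(611) = (1*(-2))*(11/24) = -2*11/24 = -11/12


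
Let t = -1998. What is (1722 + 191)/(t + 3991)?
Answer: 1913/1993 ≈ 0.95986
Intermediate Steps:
(1722 + 191)/(t + 3991) = (1722 + 191)/(-1998 + 3991) = 1913/1993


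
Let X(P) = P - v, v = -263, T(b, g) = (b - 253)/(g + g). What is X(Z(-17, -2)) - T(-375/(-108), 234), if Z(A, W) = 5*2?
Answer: 354499/1296 ≈ 273.53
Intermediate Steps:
Z(A, W) = 10
T(b, g) = (-253 + b)/(2*g) (T(b, g) = (-253 + b)/((2*g)) = (-253 + b)*(1/(2*g)) = (-253 + b)/(2*g))
X(P) = 263 + P (X(P) = P - 1*(-263) = P + 263 = 263 + P)
X(Z(-17, -2)) - T(-375/(-108), 234) = (263 + 10) - (-253 - 375/(-108))/(2*234) = 273 - (-253 - 375*(-1/108))/(2*234) = 273 - (-253 + 125/36)/(2*234) = 273 - (-8983)/(2*234*36) = 273 - 1*(-691/1296) = 273 + 691/1296 = 354499/1296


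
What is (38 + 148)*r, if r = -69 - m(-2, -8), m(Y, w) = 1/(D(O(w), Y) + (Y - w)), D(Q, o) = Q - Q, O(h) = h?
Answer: -12865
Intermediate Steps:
D(Q, o) = 0
m(Y, w) = 1/(Y - w) (m(Y, w) = 1/(0 + (Y - w)) = 1/(Y - w))
r = -415/6 (r = -69 - 1/(-2 - 1*(-8)) = -69 - 1/(-2 + 8) = -69 - 1/6 = -415/6 ≈ -69.167)
(38 + 148)*r = (38 + 148)*(-415/6) = 186*(-415/6) = -12865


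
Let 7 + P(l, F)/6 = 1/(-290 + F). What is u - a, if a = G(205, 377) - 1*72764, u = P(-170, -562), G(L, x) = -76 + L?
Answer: 10308205/142 ≈ 72593.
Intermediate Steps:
P(l, F) = -42 + 6/(-290 + F)
u = -5965/142 (u = 6*(2031 - 7*(-562))/(-290 - 562) = 6*(2031 + 3934)/(-852) = 6*(-1/852)*5965 = -5965/142 ≈ -42.007)
a = -72635 (a = (-76 + 205) - 1*72764 = 129 - 72764 = -72635)
u - a = -5965/142 - 1*(-72635) = -5965/142 + 72635 = 10308205/142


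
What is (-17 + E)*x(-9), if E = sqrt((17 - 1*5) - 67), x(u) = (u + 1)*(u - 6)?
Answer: -2040 + 120*I*sqrt(55) ≈ -2040.0 + 889.94*I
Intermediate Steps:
x(u) = (1 + u)*(-6 + u)
E = I*sqrt(55) (E = sqrt((17 - 5) - 67) = sqrt(12 - 67) = sqrt(-55) = I*sqrt(55) ≈ 7.4162*I)
(-17 + E)*x(-9) = (-17 + I*sqrt(55))*(-6 + (-9)**2 - 5*(-9)) = (-17 + I*sqrt(55))*(-6 + 81 + 45) = (-17 + I*sqrt(55))*120 = -2040 + 120*I*sqrt(55)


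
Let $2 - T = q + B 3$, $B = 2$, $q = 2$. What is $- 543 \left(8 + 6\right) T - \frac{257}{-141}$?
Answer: $\frac{6431549}{141} \approx 45614.0$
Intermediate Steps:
$T = -6$ ($T = 2 - \left(2 + 2 \cdot 3\right) = 2 - \left(2 + 6\right) = 2 - 8 = -6$)
$- 543 \left(8 + 6\right) T - \frac{257}{-141} = - 543 \left(8 + 6\right) \left(-6\right) - \frac{257}{-141} = - 543 \cdot 14 \left(-6\right) - - \frac{257}{141} = \left(-543\right) \left(-84\right) + \frac{257}{141} = 45612 + \frac{257}{141} = \frac{6431549}{141}$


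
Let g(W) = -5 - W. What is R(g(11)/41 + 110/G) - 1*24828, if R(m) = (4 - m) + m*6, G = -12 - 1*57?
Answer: -70255166/2829 ≈ -24834.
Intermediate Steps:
G = -69 (G = -12 - 57 = -69)
R(m) = 4 + 5*m (R(m) = (4 - m) + 6*m = 4 + 5*m)
R(g(11)/41 + 110/G) - 1*24828 = (4 + 5*((-5 - 1*11)/41 + 110/(-69))) - 1*24828 = (4 + 5*((-5 - 11)*(1/41) + 110*(-1/69))) - 24828 = (4 + 5*(-16*1/41 - 110/69)) - 24828 = (4 + 5*(-16/41 - 110/69)) - 24828 = (4 + 5*(-5614/2829)) - 24828 = (4 - 28070/2829) - 24828 = -16754/2829 - 24828 = -70255166/2829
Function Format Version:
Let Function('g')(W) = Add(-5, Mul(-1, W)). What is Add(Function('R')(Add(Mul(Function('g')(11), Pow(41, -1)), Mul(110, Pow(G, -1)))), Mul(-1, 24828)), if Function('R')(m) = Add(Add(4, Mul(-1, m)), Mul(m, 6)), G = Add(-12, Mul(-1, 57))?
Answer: Rational(-70255166, 2829) ≈ -24834.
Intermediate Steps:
G = -69 (G = Add(-12, -57) = -69)
Function('R')(m) = Add(4, Mul(5, m)) (Function('R')(m) = Add(Add(4, Mul(-1, m)), Mul(6, m)) = Add(4, Mul(5, m)))
Add(Function('R')(Add(Mul(Function('g')(11), Pow(41, -1)), Mul(110, Pow(G, -1)))), Mul(-1, 24828)) = Add(Add(4, Mul(5, Add(Mul(Add(-5, Mul(-1, 11)), Pow(41, -1)), Mul(110, Pow(-69, -1))))), Mul(-1, 24828)) = Add(Add(4, Mul(5, Add(Mul(Add(-5, -11), Rational(1, 41)), Mul(110, Rational(-1, 69))))), -24828) = Add(Add(4, Mul(5, Add(Mul(-16, Rational(1, 41)), Rational(-110, 69)))), -24828) = Add(Add(4, Mul(5, Add(Rational(-16, 41), Rational(-110, 69)))), -24828) = Add(Add(4, Mul(5, Rational(-5614, 2829))), -24828) = Add(Add(4, Rational(-28070, 2829)), -24828) = Add(Rational(-16754, 2829), -24828) = Rational(-70255166, 2829)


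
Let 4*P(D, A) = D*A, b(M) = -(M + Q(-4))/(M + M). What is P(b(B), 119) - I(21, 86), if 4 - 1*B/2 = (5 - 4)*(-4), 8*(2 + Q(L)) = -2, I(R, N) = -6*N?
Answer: 257647/512 ≈ 503.22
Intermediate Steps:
Q(L) = -9/4 (Q(L) = -2 + (⅛)*(-2) = -2 - ¼ = -9/4)
B = 16 (B = 8 - 2*(5 - 4)*(-4) = 8 - 2*(-4) = 8 + 8 = 16)
b(M) = -(-9/4 + M)/(2*M) (b(M) = -(M - 9/4)/(M + M) = -(-9/4 + M)/(2*M))
P(D, A) = A*D/4 (P(D, A) = (D*A)/4 = (A*D)/4 = A*D/4)
P(b(B), 119) - I(21, 86) = (¼)*119*((⅛)*(9 - 4*16)/16) - (-6)*86 = (¼)*119*((⅛)*(1/16)*(9 - 64)) - 1*(-516) = (¼)*119*((⅛)*(1/16)*(-55)) + 516 = (¼)*119*(-55/128) + 516 = -6545/512 + 516 = 257647/512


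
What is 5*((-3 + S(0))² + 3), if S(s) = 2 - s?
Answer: 20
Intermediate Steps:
5*((-3 + S(0))² + 3) = 5*((-3 + (2 - 1*0))² + 3) = 5*((-3 + (2 + 0))² + 3) = 5*((-3 + 2)² + 3) = 5*((-1)² + 3) = 5*(1 + 3) = 5*4 = 20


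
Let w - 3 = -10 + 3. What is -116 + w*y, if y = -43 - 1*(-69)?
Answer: -220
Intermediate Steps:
w = -4 (w = 3 + (-10 + 3) = 3 - 7 = -4)
y = 26 (y = -43 + 69 = 26)
-116 + w*y = -116 - 4*26 = -116 - 104 = -220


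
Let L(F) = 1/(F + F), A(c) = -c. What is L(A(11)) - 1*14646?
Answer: -322213/22 ≈ -14646.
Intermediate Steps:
L(F) = 1/(2*F)
L(A(11)) - 1*14646 = 1/(2*((-1*11))) - 1*14646 = (1/2)/(-11) - 14646 = (1/2)*(-1/11) - 14646 = -1/22 - 14646 = -322213/22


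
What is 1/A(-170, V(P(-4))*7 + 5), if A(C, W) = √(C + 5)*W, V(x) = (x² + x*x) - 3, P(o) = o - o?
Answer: I*√165/2640 ≈ 0.0048656*I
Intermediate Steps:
P(o) = 0
V(x) = -3 + 2*x² (V(x) = (x² + x²) - 3 = 2*x² - 3 = -3 + 2*x²)
A(C, W) = W*√(5 + C) (A(C, W) = √(5 + C)*W = W*√(5 + C))
1/A(-170, V(P(-4))*7 + 5) = 1/(((-3 + 2*0²)*7 + 5)*√(5 - 170)) = 1/(((-3 + 2*0)*7 + 5)*√(-165)) = 1/(((-3 + 0)*7 + 5)*(I*√165)) = 1/((-3*7 + 5)*(I*√165)) = 1/((-21 + 5)*(I*√165)) = 1/(-16*I*√165) = I*√165/2640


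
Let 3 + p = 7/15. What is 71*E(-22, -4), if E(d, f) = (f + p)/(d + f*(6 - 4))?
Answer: 3479/225 ≈ 15.462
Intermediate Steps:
p = -38/15 (p = -3 + 7/15 = -38/15 ≈ -2.5333)
E(d, f) = (-38/15 + f)/(d + 2*f) (E(d, f) = (f - 38/15)/(d + f*(6 - 4)) = (-38/15 + f)/(d + f*2) = (-38/15 + f)/(d + 2*f))
71*E(-22, -4) = 71*((-38/15 - 4)/(-22 + 2*(-4))) = 71*(-98/15/(-22 - 8)) = 71*(-98/15/(-30)) = 71*(-1/30*(-98/15)) = 71*(49/225) = 3479/225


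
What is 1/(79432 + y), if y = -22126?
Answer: 1/57306 ≈ 1.7450e-5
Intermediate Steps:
1/(79432 + y) = 1/(79432 - 22126) = 1/57306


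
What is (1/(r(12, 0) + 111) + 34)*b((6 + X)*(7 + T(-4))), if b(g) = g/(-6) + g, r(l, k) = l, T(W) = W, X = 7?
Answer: 271895/246 ≈ 1105.3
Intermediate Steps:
b(g) = 5*g/6 (b(g) = g*(-⅙) + g = -g/6 + g = 5*g/6)
(1/(r(12, 0) + 111) + 34)*b((6 + X)*(7 + T(-4))) = (1/(12 + 111) + 34)*(5*((6 + 7)*(7 - 4))/6) = (1/123 + 34)*(5*(13*3)/6) = (1/123 + 34)*((⅚)*39) = (4183/123)*(65/2) = 271895/246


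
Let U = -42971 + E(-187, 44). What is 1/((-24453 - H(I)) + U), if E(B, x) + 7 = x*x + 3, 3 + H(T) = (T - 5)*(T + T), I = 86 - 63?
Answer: -1/66317 ≈ -1.5079e-5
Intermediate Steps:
I = 23
H(T) = -3 + 2*T*(-5 + T) (H(T) = -3 + (T - 5)*(T + T) = -3 + (-5 + T)*(2*T) = -3 + 2*T*(-5 + T))
E(B, x) = -4 + x² (E(B, x) = -7 + (x*x + 3) = -7 + (x² + 3) = -7 + (3 + x²) = -4 + x²)
U = -41039 (U = -42971 + (-4 + 44²) = -42971 + (-4 + 1936) = -42971 + 1932 = -41039)
1/((-24453 - H(I)) + U) = 1/((-24453 - (-3 - 10*23 + 2*23²)) - 41039) = 1/((-24453 - (-3 - 230 + 2*529)) - 41039) = 1/((-24453 - (-3 - 230 + 1058)) - 41039) = 1/((-24453 - 1*825) - 41039) = 1/((-24453 - 825) - 41039) = 1/(-25278 - 41039) = 1/(-66317) = -1/66317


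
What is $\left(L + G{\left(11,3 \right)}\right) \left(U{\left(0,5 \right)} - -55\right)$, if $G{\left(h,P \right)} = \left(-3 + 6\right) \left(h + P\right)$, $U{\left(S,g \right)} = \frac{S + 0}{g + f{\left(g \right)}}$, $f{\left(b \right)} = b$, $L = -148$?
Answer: $-5830$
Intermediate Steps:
$U{\left(S,g \right)} = \frac{S}{2 g}$ ($U{\left(S,g \right)} = \frac{S + 0}{g + g} = \frac{S}{2 g}$)
$G{\left(h,P \right)} = 3 P + 3 h$ ($G{\left(h,P \right)} = 3 \left(P + h\right) = 3 P + 3 h$)
$\left(L + G{\left(11,3 \right)}\right) \left(U{\left(0,5 \right)} - -55\right) = \left(-148 + \left(3 \cdot 3 + 3 \cdot 11\right)\right) \left(\frac{1}{2} \cdot 0 \cdot \frac{1}{5} - -55\right) = \left(-148 + \left(9 + 33\right)\right) \left(\frac{1}{2} \cdot 0 \cdot \frac{1}{5} + 55\right) = \left(-148 + 42\right) \left(0 + 55\right) = \left(-106\right) 55 = -5830$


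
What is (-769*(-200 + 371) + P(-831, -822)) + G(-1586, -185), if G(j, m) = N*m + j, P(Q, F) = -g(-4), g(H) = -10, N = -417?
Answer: -55930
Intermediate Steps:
P(Q, F) = 10 (P(Q, F) = -1*(-10) = 10)
G(j, m) = j - 417*m (G(j, m) = -417*m + j = j - 417*m)
(-769*(-200 + 371) + P(-831, -822)) + G(-1586, -185) = (-769*(-200 + 371) + 10) + (-1586 - 417*(-185)) = (-769*171 + 10) + (-1586 + 77145) = (-131499 + 10) + 75559 = -131489 + 75559 = -55930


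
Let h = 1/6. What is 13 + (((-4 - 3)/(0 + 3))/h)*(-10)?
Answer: 153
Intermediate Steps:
h = ⅙ ≈ 0.16667
13 + (((-4 - 3)/(0 + 3))/h)*(-10) = 13 + (((-4 - 3)/(0 + 3))/(⅙))*(-10) = 13 + (-7/3*6)*(-10) = 13 + (-7*⅓*6)*(-10) = 13 - 7/3*6*(-10) = 13 - 14*(-10) = 13 + 140 = 153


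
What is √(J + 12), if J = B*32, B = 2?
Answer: 2*√19 ≈ 8.7178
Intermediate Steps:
J = 64 (J = 2*32 = 64)
√(J + 12) = √(64 + 12) = √76 = 2*√19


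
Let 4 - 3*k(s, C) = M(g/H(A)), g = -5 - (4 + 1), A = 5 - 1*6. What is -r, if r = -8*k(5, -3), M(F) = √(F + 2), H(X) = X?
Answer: 32/3 - 16*√3/3 ≈ 1.4291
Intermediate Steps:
A = -1 (A = 5 - 6 = -1)
g = -10 (g = -5 - 1*5 = -5 - 5 = -10)
M(F) = √(2 + F)
k(s, C) = 4/3 - 2*√3/3 (k(s, C) = 4/3 - √(2 - 10/(-1))/3 = 4/3 - √(2 - 10*(-1))/3 = 4/3 - √(2 + 10)/3 = 4/3 - 2*√3/3)
r = -32/3 + 16*√3/3 (r = -8*(4/3 - 2*√3/3) = -32/3 + 16*√3/3 ≈ -1.4291)
-r = -(-32/3 + 16*√3/3) = 32/3 - 16*√3/3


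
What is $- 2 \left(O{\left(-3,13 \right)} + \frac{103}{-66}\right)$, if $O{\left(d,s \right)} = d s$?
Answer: $\frac{2677}{33} \approx 81.121$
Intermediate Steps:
$- 2 \left(O{\left(-3,13 \right)} + \frac{103}{-66}\right) = - 2 \left(\left(-3\right) 13 + \frac{103}{-66}\right) = - 2 \left(-39 + 103 \left(- \frac{1}{66}\right)\right) = - 2 \left(-39 - \frac{103}{66}\right) = \left(-2\right) \left(- \frac{2677}{66}\right) = \frac{2677}{33}$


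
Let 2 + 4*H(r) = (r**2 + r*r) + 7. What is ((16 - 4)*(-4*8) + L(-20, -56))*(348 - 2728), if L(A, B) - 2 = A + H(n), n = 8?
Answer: 877625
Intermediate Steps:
H(r) = 5/4 + r**2/2 (H(r) = -1/2 + ((r**2 + r*r) + 7)/4 = -1/2 + ((r**2 + r**2) + 7)/4 = -1/2 + (2*r**2 + 7)/4 = -1/2 + (7 + 2*r**2)/4 = -1/2 + (7/4 + r**2/2) = 5/4 + r**2/2)
L(A, B) = 141/4 + A (L(A, B) = 2 + (A + (5/4 + (1/2)*8**2)) = 2 + (A + (5/4 + (1/2)*64)) = 2 + (A + (5/4 + 32)) = 2 + (A + 133/4) = 2 + (133/4 + A) = 141/4 + A)
((16 - 4)*(-4*8) + L(-20, -56))*(348 - 2728) = ((16 - 4)*(-4*8) + (141/4 - 20))*(348 - 2728) = (12*(-32) + 61/4)*(-2380) = (-384 + 61/4)*(-2380) = -1475/4*(-2380) = 877625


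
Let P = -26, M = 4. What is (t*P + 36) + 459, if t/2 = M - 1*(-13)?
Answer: -389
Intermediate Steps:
t = 34 (t = 2*(4 - 1*(-13)) = 2*(4 + 13) = 2*17 = 34)
(t*P + 36) + 459 = (34*(-26) + 36) + 459 = (-884 + 36) + 459 = -848 + 459 = -389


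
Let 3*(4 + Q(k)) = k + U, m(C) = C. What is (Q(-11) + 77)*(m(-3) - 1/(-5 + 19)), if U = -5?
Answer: -1247/6 ≈ -207.83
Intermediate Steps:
Q(k) = -17/3 + k/3 (Q(k) = -4 + (k - 5)/3 = -4 + (-5 + k)/3 = -4 + (-5/3 + k/3) = -17/3 + k/3)
(Q(-11) + 77)*(m(-3) - 1/(-5 + 19)) = ((-17/3 + (⅓)*(-11)) + 77)*(-3 - 1/(-5 + 19)) = ((-17/3 - 11/3) + 77)*(-3 - 1/14) = (-28/3 + 77)*(-3 - 1*1/14) = 203*(-3 - 1/14)/3 = (203/3)*(-43/14) = -1247/6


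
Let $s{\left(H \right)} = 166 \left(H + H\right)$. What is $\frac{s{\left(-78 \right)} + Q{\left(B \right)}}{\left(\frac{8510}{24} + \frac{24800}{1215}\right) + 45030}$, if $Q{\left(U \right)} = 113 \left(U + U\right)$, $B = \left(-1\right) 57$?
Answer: $- \frac{37692216}{44133655} \approx -0.85405$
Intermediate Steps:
$B = -57$
$s{\left(H \right)} = 332 H$ ($s{\left(H \right)} = 166 \cdot 2 H = 332 H$)
$Q{\left(U \right)} = 226 U$ ($Q{\left(U \right)} = 113 \cdot 2 U = 226 U$)
$\frac{s{\left(-78 \right)} + Q{\left(B \right)}}{\left(\frac{8510}{24} + \frac{24800}{1215}\right) + 45030} = \frac{332 \left(-78\right) + 226 \left(-57\right)}{\left(\frac{8510}{24} + \frac{24800}{1215}\right) + 45030} = \frac{-25896 - 12882}{\left(8510 \cdot \frac{1}{24} + 24800 \cdot \frac{1}{1215}\right) + 45030} = - \frac{38778}{\left(\frac{4255}{12} + \frac{4960}{243}\right) + 45030} = - \frac{38778}{\frac{364495}{972} + 45030} = - \frac{38778}{\frac{44133655}{972}} = \left(-38778\right) \frac{972}{44133655} = - \frac{37692216}{44133655}$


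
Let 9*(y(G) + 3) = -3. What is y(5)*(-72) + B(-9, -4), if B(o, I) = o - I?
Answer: 235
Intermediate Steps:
y(G) = -10/3 (y(G) = -3 + (1/9)*(-3) = -3 - 1/3 = -10/3)
y(5)*(-72) + B(-9, -4) = -10/3*(-72) + (-9 - 1*(-4)) = 240 + (-9 + 4) = 240 - 5 = 235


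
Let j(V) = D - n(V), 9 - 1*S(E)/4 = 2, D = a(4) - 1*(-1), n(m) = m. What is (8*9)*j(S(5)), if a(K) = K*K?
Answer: -792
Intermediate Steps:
a(K) = K²
D = 17 (D = 4² - 1*(-1) = 16 + 1 = 17)
S(E) = 28 (S(E) = 36 - 4*2 = 36 - 8 = 28)
j(V) = 17 - V
(8*9)*j(S(5)) = (8*9)*(17 - 1*28) = 72*(17 - 28) = 72*(-11) = -792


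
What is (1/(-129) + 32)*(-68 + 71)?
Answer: 4127/43 ≈ 95.977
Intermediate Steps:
(1/(-129) + 32)*(-68 + 71) = (-1/129 + 32)*3 = (4127/129)*3 = 4127/43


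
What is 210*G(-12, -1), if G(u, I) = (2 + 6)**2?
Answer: 13440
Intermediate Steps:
G(u, I) = 64 (G(u, I) = 8**2 = 64)
210*G(-12, -1) = 210*64 = 13440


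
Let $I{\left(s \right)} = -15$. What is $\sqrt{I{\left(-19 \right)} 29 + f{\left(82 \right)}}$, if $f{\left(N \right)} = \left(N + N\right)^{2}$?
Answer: $\sqrt{26461} \approx 162.67$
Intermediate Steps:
$f{\left(N \right)} = 4 N^{2}$ ($f{\left(N \right)} = \left(2 N\right)^{2} = 4 N^{2}$)
$\sqrt{I{\left(-19 \right)} 29 + f{\left(82 \right)}} = \sqrt{\left(-15\right) 29 + 4 \cdot 82^{2}} = \sqrt{-435 + 4 \cdot 6724} = \sqrt{-435 + 26896} = \sqrt{26461}$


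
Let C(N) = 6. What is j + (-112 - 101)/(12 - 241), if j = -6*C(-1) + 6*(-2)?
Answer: -10779/229 ≈ -47.070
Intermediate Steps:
j = -48 (j = -6*6 + 6*(-2) = -36 - 12 = -48)
j + (-112 - 101)/(12 - 241) = -48 + (-112 - 101)/(12 - 241) = -48 - 213/(-229) = -48 - 213*(-1/229) = -48 + 213/229 = -10779/229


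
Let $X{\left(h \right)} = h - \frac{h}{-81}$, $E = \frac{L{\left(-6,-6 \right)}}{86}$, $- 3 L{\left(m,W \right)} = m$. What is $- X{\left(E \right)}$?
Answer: $- \frac{82}{3483} \approx -0.023543$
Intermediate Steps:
$L{\left(m,W \right)} = - \frac{m}{3}$
$E = \frac{1}{43}$ ($E = \frac{\left(- \frac{1}{3}\right) \left(-6\right)}{86} = 2 \cdot \frac{1}{86} = \frac{1}{43} \approx 0.023256$)
$X{\left(h \right)} = \frac{82 h}{81}$ ($X{\left(h \right)} = h - h \left(- \frac{1}{81}\right) = h - - \frac{h}{81} = h + \frac{h}{81} = \frac{82 h}{81}$)
$- X{\left(E \right)} = - \frac{82}{81 \cdot 43} = \left(-1\right) \frac{82}{3483} = - \frac{82}{3483}$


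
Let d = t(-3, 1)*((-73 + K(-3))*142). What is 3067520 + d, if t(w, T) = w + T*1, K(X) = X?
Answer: 3089104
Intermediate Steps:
t(w, T) = T + w (t(w, T) = w + T = T + w)
d = 21584 (d = (1 - 3)*((-73 - 3)*142) = -(-152)*142 = -2*(-10792) = 21584)
3067520 + d = 3067520 + 21584 = 3089104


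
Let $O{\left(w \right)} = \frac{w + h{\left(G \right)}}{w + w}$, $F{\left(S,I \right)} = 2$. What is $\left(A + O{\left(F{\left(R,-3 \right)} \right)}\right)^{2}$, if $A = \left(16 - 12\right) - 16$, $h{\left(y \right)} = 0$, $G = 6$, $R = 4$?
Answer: $\frac{529}{4} \approx 132.25$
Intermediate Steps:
$A = -12$ ($A = 4 - 16 = -12$)
$O{\left(w \right)} = \frac{1}{2}$ ($O{\left(w \right)} = \frac{w + 0}{w + w} = \frac{w}{2 w} = w \frac{1}{2 w} = \frac{1}{2}$)
$\left(A + O{\left(F{\left(R,-3 \right)} \right)}\right)^{2} = \left(-12 + \frac{1}{2}\right)^{2} = \left(- \frac{23}{2}\right)^{2} = \frac{529}{4}$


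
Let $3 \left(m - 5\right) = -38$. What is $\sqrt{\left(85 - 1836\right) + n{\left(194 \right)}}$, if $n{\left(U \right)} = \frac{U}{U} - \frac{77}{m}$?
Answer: $\frac{i \sqrt{920437}}{23} \approx 41.713 i$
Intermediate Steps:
$m = - \frac{23}{3}$ ($m = 5 + \frac{1}{3} \left(-38\right) = 5 - \frac{38}{3} = - \frac{23}{3} \approx -7.6667$)
$n{\left(U \right)} = \frac{254}{23}$ ($n{\left(U \right)} = \frac{U}{U} - \frac{77}{- \frac{23}{3}} = 1 - - \frac{231}{23} = 1 + \frac{231}{23} = \frac{254}{23}$)
$\sqrt{\left(85 - 1836\right) + n{\left(194 \right)}} = \sqrt{\left(85 - 1836\right) + \frac{254}{23}} = \sqrt{-1751 + \frac{254}{23}} = \sqrt{- \frac{40019}{23}} = \frac{i \sqrt{920437}}{23}$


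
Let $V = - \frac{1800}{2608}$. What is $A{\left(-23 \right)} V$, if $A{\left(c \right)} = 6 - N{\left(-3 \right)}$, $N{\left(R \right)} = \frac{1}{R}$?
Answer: $- \frac{1425}{326} \approx -4.3712$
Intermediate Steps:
$V = - \frac{225}{326}$ ($V = \left(-1800\right) \frac{1}{2608} = - \frac{225}{326} \approx -0.69018$)
$A{\left(c \right)} = \frac{19}{3}$ ($A{\left(c \right)} = 6 - \frac{1}{-3} = 6 - - \frac{1}{3} = 6 + \frac{1}{3} = \frac{19}{3}$)
$A{\left(-23 \right)} V = \frac{19}{3} \left(- \frac{225}{326}\right) = - \frac{1425}{326}$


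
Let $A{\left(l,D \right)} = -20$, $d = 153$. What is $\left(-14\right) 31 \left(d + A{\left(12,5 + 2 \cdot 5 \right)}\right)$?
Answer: $-57722$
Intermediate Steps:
$\left(-14\right) 31 \left(d + A{\left(12,5 + 2 \cdot 5 \right)}\right) = \left(-14\right) 31 \left(153 - 20\right) = \left(-434\right) 133 = -57722$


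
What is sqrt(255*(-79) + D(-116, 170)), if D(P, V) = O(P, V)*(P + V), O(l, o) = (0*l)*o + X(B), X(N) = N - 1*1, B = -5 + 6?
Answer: I*sqrt(20145) ≈ 141.93*I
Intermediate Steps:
B = 1
X(N) = -1 + N (X(N) = N - 1 = -1 + N)
O(l, o) = 0 (O(l, o) = (0*l)*o + (-1 + 1) = 0*o + 0 = 0 + 0 = 0)
D(P, V) = 0 (D(P, V) = 0*(P + V) = 0)
sqrt(255*(-79) + D(-116, 170)) = sqrt(255*(-79) + 0) = sqrt(-20145 + 0) = sqrt(-20145) = I*sqrt(20145)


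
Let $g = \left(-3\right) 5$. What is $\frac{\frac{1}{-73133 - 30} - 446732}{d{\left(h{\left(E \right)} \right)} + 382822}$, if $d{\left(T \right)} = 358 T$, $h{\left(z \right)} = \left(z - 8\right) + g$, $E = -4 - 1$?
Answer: $- \frac{32684253317}{27275020074} \approx -1.1983$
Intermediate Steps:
$g = -15$
$E = -5$ ($E = -4 - 1 = -5$)
$h{\left(z \right)} = -23 + z$ ($h{\left(z \right)} = \left(z - 8\right) - 15 = \left(-8 + z\right) - 15 = -23 + z$)
$\frac{\frac{1}{-73133 - 30} - 446732}{d{\left(h{\left(E \right)} \right)} + 382822} = \frac{\frac{1}{-73133 - 30} - 446732}{358 \left(-23 - 5\right) + 382822} = \frac{\frac{1}{-73163} - 446732}{358 \left(-28\right) + 382822} = \frac{- \frac{1}{73163} - 446732}{-10024 + 382822} = - \frac{32684253317}{73163 \cdot 372798} = \left(- \frac{32684253317}{73163}\right) \frac{1}{372798} = - \frac{32684253317}{27275020074}$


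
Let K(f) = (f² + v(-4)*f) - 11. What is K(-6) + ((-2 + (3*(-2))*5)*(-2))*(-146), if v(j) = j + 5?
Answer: -9325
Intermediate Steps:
v(j) = 5 + j
K(f) = -11 + f + f² (K(f) = (f² + (5 - 4)*f) - 11 = (f² + 1*f) - 11 = (f² + f) - 11 = (f + f²) - 11 = -11 + f + f²)
K(-6) + ((-2 + (3*(-2))*5)*(-2))*(-146) = (-11 - 6 + (-6)²) + ((-2 + (3*(-2))*5)*(-2))*(-146) = (-11 - 6 + 36) + ((-2 - 6*5)*(-2))*(-146) = 19 + ((-2 - 30)*(-2))*(-146) = 19 - 32*(-2)*(-146) = 19 + 64*(-146) = 19 - 9344 = -9325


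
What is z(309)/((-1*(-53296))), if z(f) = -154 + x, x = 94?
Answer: -15/13324 ≈ -0.0011258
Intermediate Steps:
z(f) = -60 (z(f) = -154 + 94 = -60)
z(309)/((-1*(-53296))) = -60/((-1*(-53296))) = -60/53296 = -60*1/53296 = -15/13324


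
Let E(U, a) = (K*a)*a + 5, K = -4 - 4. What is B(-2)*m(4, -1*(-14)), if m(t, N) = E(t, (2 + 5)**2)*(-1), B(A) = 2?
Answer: 38406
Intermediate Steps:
K = -8
E(U, a) = 5 - 8*a**2 (E(U, a) = (-8*a)*a + 5 = -8*a**2 + 5 = 5 - 8*a**2)
m(t, N) = 19203 (m(t, N) = (5 - 8*(2 + 5)**4)*(-1) = (5 - 8*(7**2)**2)*(-1) = (5 - 8*49**2)*(-1) = (5 - 8*2401)*(-1) = (5 - 19208)*(-1) = -19203*(-1) = 19203)
B(-2)*m(4, -1*(-14)) = 2*19203 = 38406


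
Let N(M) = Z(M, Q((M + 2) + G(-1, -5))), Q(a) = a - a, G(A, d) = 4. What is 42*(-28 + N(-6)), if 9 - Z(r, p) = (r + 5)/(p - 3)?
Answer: -812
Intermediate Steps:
Q(a) = 0
Z(r, p) = 9 - (5 + r)/(-3 + p) (Z(r, p) = 9 - (r + 5)/(p - 3) = 9 - (5 + r)/(-3 + p))
N(M) = 32/3 + M/3 (N(M) = (-32 - M + 9*0)/(-3 + 0) = (-32 - M + 0)/(-3) = -(-32 - M)/3 = 32/3 + M/3)
42*(-28 + N(-6)) = 42*(-28 + (32/3 + (⅓)*(-6))) = 42*(-28 + (32/3 - 2)) = 42*(-28 + 26/3) = 42*(-58/3) = -812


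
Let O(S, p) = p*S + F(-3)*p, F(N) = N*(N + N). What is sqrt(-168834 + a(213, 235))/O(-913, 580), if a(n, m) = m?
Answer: -I*sqrt(168599)/519100 ≈ -0.000791*I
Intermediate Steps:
F(N) = 2*N**2 (F(N) = N*(2*N) = 2*N**2)
O(S, p) = 18*p + S*p (O(S, p) = p*S + (2*(-3)**2)*p = S*p + (2*9)*p = S*p + 18*p = 18*p + S*p)
sqrt(-168834 + a(213, 235))/O(-913, 580) = sqrt(-168834 + 235)/((580*(18 - 913))) = sqrt(-168599)/((580*(-895))) = (I*sqrt(168599))/(-519100) = (I*sqrt(168599))*(-1/519100) = -I*sqrt(168599)/519100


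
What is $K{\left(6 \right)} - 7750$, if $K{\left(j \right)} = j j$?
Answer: $-7714$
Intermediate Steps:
$K{\left(j \right)} = j^{2}$
$K{\left(6 \right)} - 7750 = 6^{2} - 7750 = 36 - 7750 = -7714$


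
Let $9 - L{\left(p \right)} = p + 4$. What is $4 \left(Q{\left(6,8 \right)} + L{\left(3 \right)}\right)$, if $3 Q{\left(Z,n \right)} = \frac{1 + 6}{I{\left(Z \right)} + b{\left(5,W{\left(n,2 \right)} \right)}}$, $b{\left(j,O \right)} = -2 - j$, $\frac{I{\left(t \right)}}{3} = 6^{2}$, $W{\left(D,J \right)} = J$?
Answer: $\frac{2452}{303} \approx 8.0924$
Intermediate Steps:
$L{\left(p \right)} = 5 - p$ ($L{\left(p \right)} = 9 - \left(p + 4\right) = 9 - \left(4 + p\right) = 5 - p$)
$I{\left(t \right)} = 108$ ($I{\left(t \right)} = 3 \cdot 6^{2} = 3 \cdot 36 = 108$)
$Q{\left(Z,n \right)} = \frac{7}{303}$ ($Q{\left(Z,n \right)} = \frac{\left(1 + 6\right) \frac{1}{108 - 7}}{3} = \frac{7 \frac{1}{108 - 7}}{3} = \frac{7 \cdot \frac{1}{101}}{3} = \frac{1}{3} \cdot \frac{7}{101} = \frac{7}{303}$)
$4 \left(Q{\left(6,8 \right)} + L{\left(3 \right)}\right) = 4 \left(\frac{7}{303} + \left(5 - 3\right)\right) = 4 \left(\frac{7}{303} + 2\right) = 4 \cdot \frac{613}{303} = \frac{2452}{303}$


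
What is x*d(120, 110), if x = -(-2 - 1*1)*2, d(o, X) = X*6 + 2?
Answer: 3972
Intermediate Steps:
d(o, X) = 2 + 6*X (d(o, X) = 6*X + 2 = 2 + 6*X)
x = 6 (x = -(-2 - 1)*2 = -1*(-3)*2 = 3*2 = 6)
x*d(120, 110) = 6*(2 + 6*110) = 6*(2 + 660) = 6*662 = 3972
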